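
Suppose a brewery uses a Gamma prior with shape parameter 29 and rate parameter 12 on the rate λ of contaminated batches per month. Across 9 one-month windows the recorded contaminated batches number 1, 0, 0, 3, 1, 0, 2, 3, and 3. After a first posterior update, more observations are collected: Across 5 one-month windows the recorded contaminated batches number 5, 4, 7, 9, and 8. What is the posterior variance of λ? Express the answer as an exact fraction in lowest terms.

75/676

Total count: 1 + 0 + 0 + 3 + 1 + 0 + 2 + 3 + 3 = 13.
Total exposure: 9 months.
After the first batch: Gamma(29 + 13, 12 + 9) = Gamma(42, 21).
Total count: 5 + 4 + 7 + 9 + 8 = 33.
Total exposure: 5 months.
After the second batch: Gamma(42 + 33, 21 + 5) = Gamma(75, 26).
Posterior variance = α'/β'² = 75/676.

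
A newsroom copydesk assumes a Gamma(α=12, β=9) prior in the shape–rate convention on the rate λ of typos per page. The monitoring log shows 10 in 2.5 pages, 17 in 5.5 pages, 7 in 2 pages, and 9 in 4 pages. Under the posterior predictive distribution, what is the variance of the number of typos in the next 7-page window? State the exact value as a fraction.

Total count: 10 + 17 + 7 + 9 = 43.
Total exposure: 2.5 + 5.5 + 2 + 4 = 14 pages.
By Gamma–Poisson conjugacy, the posterior is Gamma(α + Σx, β + Σt) = Gamma(12 + 43, 9 + 14) = Gamma(55, 23).
The posterior predictive for a window of length T is Negative Binomial with variance T·α'·(β'+T)/β'² = 7·55·30/529 = 11550/529.

11550/529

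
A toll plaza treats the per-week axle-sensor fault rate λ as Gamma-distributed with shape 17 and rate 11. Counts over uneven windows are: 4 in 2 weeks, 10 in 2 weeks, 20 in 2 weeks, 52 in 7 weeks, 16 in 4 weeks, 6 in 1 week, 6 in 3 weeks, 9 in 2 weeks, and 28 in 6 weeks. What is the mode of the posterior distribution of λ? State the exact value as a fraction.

167/40

Total count: 4 + 10 + 20 + 52 + 16 + 6 + 6 + 9 + 28 = 151.
Total exposure: 2 + 2 + 2 + 7 + 4 + 1 + 3 + 2 + 6 = 29 weeks.
Conjugate update: add total count to the shape and total exposure to the rate, giving Gamma(168, 40).
Posterior mode = (α'−1)/β' = 167/40.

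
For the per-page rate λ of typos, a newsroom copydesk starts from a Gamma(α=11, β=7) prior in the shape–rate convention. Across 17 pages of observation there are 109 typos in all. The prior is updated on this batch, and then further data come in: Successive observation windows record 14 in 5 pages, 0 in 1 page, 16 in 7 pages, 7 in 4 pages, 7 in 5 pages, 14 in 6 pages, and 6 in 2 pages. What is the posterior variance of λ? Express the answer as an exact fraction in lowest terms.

Total count 109 over total exposure 17 pages.
After the first batch: Gamma(11 + 109, 7 + 17) = Gamma(120, 24).
Total count: 14 + 0 + 16 + 7 + 7 + 14 + 6 = 64.
Total exposure: 5 + 1 + 7 + 4 + 5 + 6 + 2 = 30 pages.
After the second batch: Gamma(120 + 64, 24 + 30) = Gamma(184, 54).
Posterior variance = α'/β'² = 184/2916 = 46/729.

46/729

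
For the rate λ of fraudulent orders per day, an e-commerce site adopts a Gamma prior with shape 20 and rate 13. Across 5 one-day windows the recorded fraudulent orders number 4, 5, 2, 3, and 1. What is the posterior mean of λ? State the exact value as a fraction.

Total count: 4 + 5 + 2 + 3 + 1 = 15.
Total exposure: 5 days.
The Gamma prior is conjugate for the Poisson rate, so λ | data ~ Gamma(20+15, 13+5) = Gamma(35, 18).
Posterior mean = α'/β' = 35/18.

35/18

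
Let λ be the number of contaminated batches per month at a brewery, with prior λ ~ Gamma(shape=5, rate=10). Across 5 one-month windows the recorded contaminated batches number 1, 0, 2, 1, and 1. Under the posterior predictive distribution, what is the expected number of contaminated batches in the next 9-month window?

Total count: 1 + 0 + 2 + 1 + 1 = 5.
Total exposure: 5 months.
Posterior: α' = 5 + 5 = 10, β' = 10 + 5 = 15.
Predictive mean over a 9-month window = T·E[λ|data] = 9·10/15 = 6.

6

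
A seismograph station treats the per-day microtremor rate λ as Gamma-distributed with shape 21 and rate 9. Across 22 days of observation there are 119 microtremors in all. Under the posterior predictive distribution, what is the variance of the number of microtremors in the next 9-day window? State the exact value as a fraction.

Total count 119 over total exposure 22 days.
Gamma(α, β) with Poisson data over total exposure Σt gives posterior Gamma(α+Σx, β+Σt) = Gamma(140, 31).
The posterior predictive for a window of length T is Negative Binomial with variance T·α'·(β'+T)/β'² = 9·140·40/961 = 50400/961.

50400/961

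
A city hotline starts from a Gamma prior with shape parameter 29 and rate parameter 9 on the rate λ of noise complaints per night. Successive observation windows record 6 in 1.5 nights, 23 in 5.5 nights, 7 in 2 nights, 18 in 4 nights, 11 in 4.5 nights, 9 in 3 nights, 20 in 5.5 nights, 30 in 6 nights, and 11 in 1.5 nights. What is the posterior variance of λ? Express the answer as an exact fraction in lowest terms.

Total count: 6 + 23 + 7 + 18 + 11 + 9 + 20 + 30 + 11 = 135.
Total exposure: 1.5 + 5.5 + 2 + 4 + 4.5 + 3 + 5.5 + 6 + 1.5 = 33.5 nights.
Gamma(α, β) with Poisson data over total exposure Σt gives posterior Gamma(α+Σx, β+Σt) = Gamma(164, 85/2).
Posterior variance = α'/β'² = 164/(7225/4) = 656/7225.

656/7225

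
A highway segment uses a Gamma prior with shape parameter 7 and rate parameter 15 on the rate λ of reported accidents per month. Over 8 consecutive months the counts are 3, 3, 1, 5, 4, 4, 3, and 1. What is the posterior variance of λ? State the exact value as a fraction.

31/529

Total count: 3 + 3 + 1 + 5 + 4 + 4 + 3 + 1 = 24.
Total exposure: 8 months.
The Gamma prior is conjugate for the Poisson rate, so λ | data ~ Gamma(7+24, 15+8) = Gamma(31, 23).
Posterior variance = α'/β'² = 31/529.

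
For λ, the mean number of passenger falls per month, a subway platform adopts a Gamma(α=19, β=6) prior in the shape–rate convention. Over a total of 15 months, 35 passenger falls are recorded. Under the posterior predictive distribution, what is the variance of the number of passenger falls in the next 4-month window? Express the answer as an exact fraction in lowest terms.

Total count 35 over total exposure 15 months.
Posterior: α' = 19 + 35 = 54, β' = 6 + 15 = 21.
The posterior predictive for a window of length T is Negative Binomial with variance T·α'·(β'+T)/β'² = 4·54·25/441 = 600/49.

600/49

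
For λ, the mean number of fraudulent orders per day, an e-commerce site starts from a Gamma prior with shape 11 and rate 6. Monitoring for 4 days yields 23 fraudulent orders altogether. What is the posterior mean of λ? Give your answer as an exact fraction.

17/5

Total count 23 over total exposure 4 days.
Gamma(α, β) with Poisson data over total exposure Σt gives posterior Gamma(α+Σx, β+Σt) = Gamma(34, 10).
Posterior mean = α'/β' = 34/10 = 17/5.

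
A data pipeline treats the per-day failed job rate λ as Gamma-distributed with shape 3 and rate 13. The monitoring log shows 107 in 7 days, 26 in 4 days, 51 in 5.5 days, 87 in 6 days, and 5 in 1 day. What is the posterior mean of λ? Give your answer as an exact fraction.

Total count: 107 + 26 + 51 + 87 + 5 = 276.
Total exposure: 7 + 4 + 5.5 + 6 + 1 = 23.5 days.
By Gamma–Poisson conjugacy, the posterior is Gamma(α + Σx, β + Σt) = Gamma(3 + 276, 13 + 23.5) = Gamma(279, 73/2).
Posterior mean = α'/β' = 279/(73/2) = 558/73.

558/73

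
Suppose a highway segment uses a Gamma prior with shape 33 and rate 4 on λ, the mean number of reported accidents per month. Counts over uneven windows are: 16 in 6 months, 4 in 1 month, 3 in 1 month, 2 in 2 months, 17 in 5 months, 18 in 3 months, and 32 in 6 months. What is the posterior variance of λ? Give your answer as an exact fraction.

125/784

Total count: 16 + 4 + 3 + 2 + 17 + 18 + 32 = 92.
Total exposure: 6 + 1 + 1 + 2 + 5 + 3 + 6 = 24 months.
The Gamma prior is conjugate for the Poisson rate, so λ | data ~ Gamma(33+92, 4+24) = Gamma(125, 28).
Posterior variance = α'/β'² = 125/784.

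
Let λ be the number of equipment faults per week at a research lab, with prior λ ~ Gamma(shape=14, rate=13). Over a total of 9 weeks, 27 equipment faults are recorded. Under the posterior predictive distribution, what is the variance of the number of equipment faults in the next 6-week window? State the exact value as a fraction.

Total count 27 over total exposure 9 weeks.
Posterior: α' = 14 + 27 = 41, β' = 13 + 9 = 22.
The posterior predictive for a window of length T is Negative Binomial with variance T·α'·(β'+T)/β'² = 6·41·28/484 = 1722/121.

1722/121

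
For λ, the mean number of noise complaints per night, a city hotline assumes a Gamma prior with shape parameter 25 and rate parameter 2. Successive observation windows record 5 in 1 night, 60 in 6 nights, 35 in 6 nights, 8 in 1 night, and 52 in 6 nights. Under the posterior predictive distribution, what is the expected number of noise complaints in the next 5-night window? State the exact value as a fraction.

Total count: 5 + 60 + 35 + 8 + 52 = 160.
Total exposure: 1 + 6 + 6 + 1 + 6 = 20 nights.
Conjugate update: add total count to the shape and total exposure to the rate, giving Gamma(185, 22).
Predictive mean over a 5-night window = T·E[λ|data] = 5·185/22 = 925/22.

925/22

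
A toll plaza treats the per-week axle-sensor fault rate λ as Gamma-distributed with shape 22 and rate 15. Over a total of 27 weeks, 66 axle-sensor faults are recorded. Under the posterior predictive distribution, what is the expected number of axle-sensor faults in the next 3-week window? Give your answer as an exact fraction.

Total count 66 over total exposure 27 weeks.
Gamma(α, β) with Poisson data over total exposure Σt gives posterior Gamma(α+Σx, β+Σt) = Gamma(88, 42).
Predictive mean over a 3-week window = T·E[λ|data] = 3·88/42 = 44/7.

44/7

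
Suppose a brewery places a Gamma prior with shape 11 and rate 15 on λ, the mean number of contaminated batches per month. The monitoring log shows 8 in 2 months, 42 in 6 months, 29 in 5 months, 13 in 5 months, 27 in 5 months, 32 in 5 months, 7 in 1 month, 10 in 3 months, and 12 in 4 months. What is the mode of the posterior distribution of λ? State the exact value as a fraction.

190/51

Total count: 8 + 42 + 29 + 13 + 27 + 32 + 7 + 10 + 12 = 180.
Total exposure: 2 + 6 + 5 + 5 + 5 + 5 + 1 + 3 + 4 = 36 months.
The Gamma prior is conjugate for the Poisson rate, so λ | data ~ Gamma(11+180, 15+36) = Gamma(191, 51).
Posterior mode = (α'−1)/β' = 190/51.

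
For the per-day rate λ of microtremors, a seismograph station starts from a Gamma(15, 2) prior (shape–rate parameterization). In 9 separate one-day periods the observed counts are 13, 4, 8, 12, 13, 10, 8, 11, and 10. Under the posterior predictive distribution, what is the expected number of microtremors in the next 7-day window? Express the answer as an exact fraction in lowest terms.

Total count: 13 + 4 + 8 + 12 + 13 + 10 + 8 + 11 + 10 = 89.
Total exposure: 9 days.
Gamma(α, β) with Poisson data over total exposure Σt gives posterior Gamma(α+Σx, β+Σt) = Gamma(104, 11).
Predictive mean over a 7-day window = T·E[λ|data] = 7·104/11 = 728/11.

728/11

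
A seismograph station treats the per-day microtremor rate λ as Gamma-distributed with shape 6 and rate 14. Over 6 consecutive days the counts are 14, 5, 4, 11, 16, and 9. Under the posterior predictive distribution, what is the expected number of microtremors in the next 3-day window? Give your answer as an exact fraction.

39/4

Total count: 14 + 5 + 4 + 11 + 16 + 9 = 59.
Total exposure: 6 days.
Posterior: α' = 6 + 59 = 65, β' = 14 + 6 = 20.
Predictive mean over a 3-day window = T·E[λ|data] = 3·65/20 = 39/4.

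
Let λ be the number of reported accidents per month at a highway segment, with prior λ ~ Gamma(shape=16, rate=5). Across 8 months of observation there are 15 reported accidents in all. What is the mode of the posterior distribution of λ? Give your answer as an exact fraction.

Total count 15 over total exposure 8 months.
By Gamma–Poisson conjugacy, the posterior is Gamma(α + Σx, β + Σt) = Gamma(16 + 15, 5 + 8) = Gamma(31, 13).
Posterior mode = (α'−1)/β' = 30/13.

30/13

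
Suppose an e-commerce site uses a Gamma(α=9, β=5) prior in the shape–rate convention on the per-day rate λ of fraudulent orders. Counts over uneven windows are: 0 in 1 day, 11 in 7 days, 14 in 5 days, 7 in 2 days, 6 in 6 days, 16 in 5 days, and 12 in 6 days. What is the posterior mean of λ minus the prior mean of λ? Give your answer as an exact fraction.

Total count: 0 + 11 + 14 + 7 + 6 + 16 + 12 = 66.
Total exposure: 1 + 7 + 5 + 2 + 6 + 5 + 6 = 32 days.
Posterior: α' = 9 + 66 = 75, β' = 5 + 32 = 37.
Posterior mean = 75/37 = 75/37; prior mean = 9/5 = 9/5. Difference = 75/37 − 9/5 = 42/185.

42/185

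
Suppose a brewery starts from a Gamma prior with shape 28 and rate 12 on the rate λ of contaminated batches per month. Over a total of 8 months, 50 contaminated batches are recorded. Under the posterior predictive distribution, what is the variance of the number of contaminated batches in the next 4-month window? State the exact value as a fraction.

468/25

Total count 50 over total exposure 8 months.
Conjugate update: add total count to the shape and total exposure to the rate, giving Gamma(78, 20).
The posterior predictive for a window of length T is Negative Binomial with variance T·α'·(β'+T)/β'² = 4·78·24/400 = 468/25.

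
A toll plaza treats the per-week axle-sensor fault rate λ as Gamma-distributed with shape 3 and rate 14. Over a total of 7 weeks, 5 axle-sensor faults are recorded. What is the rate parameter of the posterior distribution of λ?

Total count 5 over total exposure 7 weeks.
The Gamma prior is conjugate for the Poisson rate, so λ | data ~ Gamma(3+5, 14+7) = Gamma(8, 21).

21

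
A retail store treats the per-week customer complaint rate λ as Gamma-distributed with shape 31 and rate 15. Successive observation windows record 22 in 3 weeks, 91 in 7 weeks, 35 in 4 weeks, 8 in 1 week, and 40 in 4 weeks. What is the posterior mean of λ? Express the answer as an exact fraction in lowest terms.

Total count: 22 + 91 + 35 + 8 + 40 = 196.
Total exposure: 3 + 7 + 4 + 1 + 4 = 19 weeks.
By Gamma–Poisson conjugacy, the posterior is Gamma(α + Σx, β + Σt) = Gamma(31 + 196, 15 + 19) = Gamma(227, 34).
Posterior mean = α'/β' = 227/34.

227/34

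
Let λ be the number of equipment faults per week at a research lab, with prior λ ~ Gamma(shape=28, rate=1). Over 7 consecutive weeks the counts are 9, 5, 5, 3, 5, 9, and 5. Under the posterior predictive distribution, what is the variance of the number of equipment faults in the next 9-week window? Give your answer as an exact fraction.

Total count: 9 + 5 + 5 + 3 + 5 + 9 + 5 = 41.
Total exposure: 7 weeks.
Posterior: α' = 28 + 41 = 69, β' = 1 + 7 = 8.
The posterior predictive for a window of length T is Negative Binomial with variance T·α'·(β'+T)/β'² = 9·69·17/64 = 10557/64.

10557/64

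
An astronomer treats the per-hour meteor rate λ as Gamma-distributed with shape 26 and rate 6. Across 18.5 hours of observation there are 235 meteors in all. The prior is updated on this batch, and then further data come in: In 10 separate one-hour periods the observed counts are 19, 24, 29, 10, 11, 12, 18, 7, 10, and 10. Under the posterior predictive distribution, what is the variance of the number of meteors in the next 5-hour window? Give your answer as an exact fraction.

108230/1587

Total count 235 over total exposure 18.5 hours.
After the first batch: Gamma(26 + 235, 6 + 18.5) = Gamma(261, 49/2).
Total count: 19 + 24 + 29 + 10 + 11 + 12 + 18 + 7 + 10 + 10 = 150.
Total exposure: 10 hours.
After the second batch: Gamma(261 + 150, 49/2 + 10) = Gamma(411, 69/2).
The posterior predictive for a window of length T is Negative Binomial with variance T·α'·(β'+T)/β'² = 5·411·(79/2)/(4761/4) = 108230/1587.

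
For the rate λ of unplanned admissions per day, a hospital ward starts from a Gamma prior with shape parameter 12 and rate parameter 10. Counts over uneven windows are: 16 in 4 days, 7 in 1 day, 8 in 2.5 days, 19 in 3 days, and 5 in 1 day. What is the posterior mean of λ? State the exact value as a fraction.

Total count: 16 + 7 + 8 + 19 + 5 = 55.
Total exposure: 4 + 1 + 2.5 + 3 + 1 = 11.5 days.
Posterior: α' = 12 + 55 = 67, β' = 10 + 11.5 = 43/2.
Posterior mean = α'/β' = 67/(43/2) = 134/43.

134/43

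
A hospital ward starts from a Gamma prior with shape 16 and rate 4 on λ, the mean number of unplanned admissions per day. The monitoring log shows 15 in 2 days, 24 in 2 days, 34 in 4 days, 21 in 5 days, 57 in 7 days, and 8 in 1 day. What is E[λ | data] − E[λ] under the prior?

3

Total count: 15 + 24 + 34 + 21 + 57 + 8 = 159.
Total exposure: 2 + 2 + 4 + 5 + 7 + 1 = 21 days.
By Gamma–Poisson conjugacy, the posterior is Gamma(α + Σx, β + Σt) = Gamma(16 + 159, 4 + 21) = Gamma(175, 25).
Posterior mean = 175/25 = 7; prior mean = 16/4 = 4. Difference = 7 − 4 = 3.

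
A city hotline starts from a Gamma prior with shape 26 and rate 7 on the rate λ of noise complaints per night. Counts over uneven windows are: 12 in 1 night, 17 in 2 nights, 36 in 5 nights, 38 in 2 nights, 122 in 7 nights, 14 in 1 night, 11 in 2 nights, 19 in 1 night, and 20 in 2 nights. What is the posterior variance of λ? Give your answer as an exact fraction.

7/20

Total count: 12 + 17 + 36 + 38 + 122 + 14 + 11 + 19 + 20 = 289.
Total exposure: 1 + 2 + 5 + 2 + 7 + 1 + 2 + 1 + 2 = 23 nights.
The Gamma prior is conjugate for the Poisson rate, so λ | data ~ Gamma(26+289, 7+23) = Gamma(315, 30).
Posterior variance = α'/β'² = 315/900 = 7/20.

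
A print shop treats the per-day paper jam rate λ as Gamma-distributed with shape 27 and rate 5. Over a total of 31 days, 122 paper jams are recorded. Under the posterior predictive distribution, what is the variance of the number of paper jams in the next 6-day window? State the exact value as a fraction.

Total count 122 over total exposure 31 days.
By Gamma–Poisson conjugacy, the posterior is Gamma(α + Σx, β + Σt) = Gamma(27 + 122, 5 + 31) = Gamma(149, 36).
The posterior predictive for a window of length T is Negative Binomial with variance T·α'·(β'+T)/β'² = 6·149·42/1296 = 1043/36.

1043/36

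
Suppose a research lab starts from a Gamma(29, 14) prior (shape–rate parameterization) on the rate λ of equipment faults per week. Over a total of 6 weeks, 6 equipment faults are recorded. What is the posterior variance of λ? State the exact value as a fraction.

Total count 6 over total exposure 6 weeks.
Posterior: α' = 29 + 6 = 35, β' = 14 + 6 = 20.
Posterior variance = α'/β'² = 35/400 = 7/80.

7/80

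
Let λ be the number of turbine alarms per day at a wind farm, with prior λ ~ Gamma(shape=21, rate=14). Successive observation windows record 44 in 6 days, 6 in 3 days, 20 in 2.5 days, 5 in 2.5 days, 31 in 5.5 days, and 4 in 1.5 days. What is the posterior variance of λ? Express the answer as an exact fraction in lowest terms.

131/1225

Total count: 44 + 6 + 20 + 5 + 31 + 4 = 110.
Total exposure: 6 + 3 + 2.5 + 2.5 + 5.5 + 1.5 = 21 days.
The Gamma prior is conjugate for the Poisson rate, so λ | data ~ Gamma(21+110, 14+21) = Gamma(131, 35).
Posterior variance = α'/β'² = 131/1225.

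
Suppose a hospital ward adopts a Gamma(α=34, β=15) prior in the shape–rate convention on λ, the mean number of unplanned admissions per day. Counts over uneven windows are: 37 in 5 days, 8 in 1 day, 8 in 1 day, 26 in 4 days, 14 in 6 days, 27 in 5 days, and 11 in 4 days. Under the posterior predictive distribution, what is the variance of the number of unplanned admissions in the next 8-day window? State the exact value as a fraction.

Total count: 37 + 8 + 8 + 26 + 14 + 27 + 11 = 131.
Total exposure: 5 + 1 + 1 + 4 + 6 + 5 + 4 = 26 days.
Posterior: α' = 34 + 131 = 165, β' = 15 + 26 = 41.
The posterior predictive for a window of length T is Negative Binomial with variance T·α'·(β'+T)/β'² = 8·165·49/1681 = 64680/1681.

64680/1681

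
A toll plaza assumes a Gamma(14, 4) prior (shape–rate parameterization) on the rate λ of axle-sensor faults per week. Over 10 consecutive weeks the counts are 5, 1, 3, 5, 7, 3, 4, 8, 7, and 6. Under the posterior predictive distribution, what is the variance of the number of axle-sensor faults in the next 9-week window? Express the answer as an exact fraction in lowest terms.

Total count: 5 + 1 + 3 + 5 + 7 + 3 + 4 + 8 + 7 + 6 = 49.
Total exposure: 10 weeks.
Gamma(α, β) with Poisson data over total exposure Σt gives posterior Gamma(α+Σx, β+Σt) = Gamma(63, 14).
The posterior predictive for a window of length T is Negative Binomial with variance T·α'·(β'+T)/β'² = 9·63·23/196 = 1863/28.

1863/28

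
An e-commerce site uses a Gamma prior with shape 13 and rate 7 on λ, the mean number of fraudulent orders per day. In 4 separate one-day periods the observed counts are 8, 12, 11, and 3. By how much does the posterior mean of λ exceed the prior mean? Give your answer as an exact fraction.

Total count: 8 + 12 + 11 + 3 = 34.
Total exposure: 4 days.
Gamma(α, β) with Poisson data over total exposure Σt gives posterior Gamma(α+Σx, β+Σt) = Gamma(47, 11).
Posterior mean = 47/11 = 47/11; prior mean = 13/7 = 13/7. Difference = 47/11 − 13/7 = 186/77.

186/77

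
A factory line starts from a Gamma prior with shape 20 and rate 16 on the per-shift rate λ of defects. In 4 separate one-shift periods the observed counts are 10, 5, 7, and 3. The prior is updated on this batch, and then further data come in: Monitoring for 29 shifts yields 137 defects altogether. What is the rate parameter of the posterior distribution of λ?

49

Total count: 10 + 5 + 7 + 3 = 25.
Total exposure: 4 shifts.
After the first batch: Gamma(20 + 25, 16 + 4) = Gamma(45, 20).
Total count 137 over total exposure 29 shifts.
After the second batch: Gamma(45 + 137, 20 + 29) = Gamma(182, 49).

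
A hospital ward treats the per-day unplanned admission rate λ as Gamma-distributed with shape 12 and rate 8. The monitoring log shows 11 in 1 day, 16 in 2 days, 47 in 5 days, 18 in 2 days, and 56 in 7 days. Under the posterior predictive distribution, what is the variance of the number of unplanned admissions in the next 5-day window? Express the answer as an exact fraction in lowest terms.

Total count: 11 + 16 + 47 + 18 + 56 = 148.
Total exposure: 1 + 2 + 5 + 2 + 7 = 17 days.
Gamma(α, β) with Poisson data over total exposure Σt gives posterior Gamma(α+Σx, β+Σt) = Gamma(160, 25).
The posterior predictive for a window of length T is Negative Binomial with variance T·α'·(β'+T)/β'² = 5·160·30/625 = 192/5.

192/5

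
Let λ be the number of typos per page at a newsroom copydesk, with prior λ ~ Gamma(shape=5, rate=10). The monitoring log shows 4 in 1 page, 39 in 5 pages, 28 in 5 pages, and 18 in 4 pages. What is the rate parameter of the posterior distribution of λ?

25

Total count: 4 + 39 + 28 + 18 = 89.
Total exposure: 1 + 5 + 5 + 4 = 15 pages.
The Gamma prior is conjugate for the Poisson rate, so λ | data ~ Gamma(5+89, 10+15) = Gamma(94, 25).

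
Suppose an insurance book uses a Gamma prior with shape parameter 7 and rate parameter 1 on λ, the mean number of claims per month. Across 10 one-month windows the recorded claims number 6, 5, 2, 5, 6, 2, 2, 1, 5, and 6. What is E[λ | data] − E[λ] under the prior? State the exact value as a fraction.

Total count: 6 + 5 + 2 + 5 + 6 + 2 + 2 + 1 + 5 + 6 = 40.
Total exposure: 10 months.
Gamma(α, β) with Poisson data over total exposure Σt gives posterior Gamma(α+Σx, β+Σt) = Gamma(47, 11).
Posterior mean = 47/11 = 47/11; prior mean = 7/1 = 7. Difference = 47/11 − 7 = -30/11.

-30/11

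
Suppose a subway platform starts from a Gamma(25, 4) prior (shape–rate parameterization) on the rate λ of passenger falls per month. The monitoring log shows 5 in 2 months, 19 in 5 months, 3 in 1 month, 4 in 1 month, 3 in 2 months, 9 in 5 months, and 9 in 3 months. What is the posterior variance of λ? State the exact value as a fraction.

Total count: 5 + 19 + 3 + 4 + 3 + 9 + 9 = 52.
Total exposure: 2 + 5 + 1 + 1 + 2 + 5 + 3 = 19 months.
Posterior: α' = 25 + 52 = 77, β' = 4 + 19 = 23.
Posterior variance = α'/β'² = 77/529.

77/529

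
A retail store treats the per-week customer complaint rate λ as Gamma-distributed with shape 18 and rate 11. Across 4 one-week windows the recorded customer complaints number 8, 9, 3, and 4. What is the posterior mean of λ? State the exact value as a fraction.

14/5

Total count: 8 + 9 + 3 + 4 = 24.
Total exposure: 4 weeks.
Gamma(α, β) with Poisson data over total exposure Σt gives posterior Gamma(α+Σx, β+Σt) = Gamma(42, 15).
Posterior mean = α'/β' = 42/15 = 14/5.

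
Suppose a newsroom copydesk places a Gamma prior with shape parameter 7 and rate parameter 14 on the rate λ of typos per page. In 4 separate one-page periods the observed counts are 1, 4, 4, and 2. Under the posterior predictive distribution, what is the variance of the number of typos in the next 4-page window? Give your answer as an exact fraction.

Total count: 1 + 4 + 4 + 2 = 11.
Total exposure: 4 pages.
Posterior: α' = 7 + 11 = 18, β' = 14 + 4 = 18.
The posterior predictive for a window of length T is Negative Binomial with variance T·α'·(β'+T)/β'² = 4·18·22/324 = 44/9.

44/9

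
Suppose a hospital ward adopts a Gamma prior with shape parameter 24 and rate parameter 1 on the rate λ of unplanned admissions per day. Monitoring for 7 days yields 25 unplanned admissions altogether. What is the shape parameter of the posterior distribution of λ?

Total count 25 over total exposure 7 days.
Gamma(α, β) with Poisson data over total exposure Σt gives posterior Gamma(α+Σx, β+Σt) = Gamma(49, 8).

49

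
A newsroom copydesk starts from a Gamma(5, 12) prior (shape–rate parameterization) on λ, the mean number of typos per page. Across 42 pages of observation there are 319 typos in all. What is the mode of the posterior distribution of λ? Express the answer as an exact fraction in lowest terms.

Total count 319 over total exposure 42 pages.
Conjugate update: add total count to the shape and total exposure to the rate, giving Gamma(324, 54).
Posterior mode = (α'−1)/β' = 323/54.

323/54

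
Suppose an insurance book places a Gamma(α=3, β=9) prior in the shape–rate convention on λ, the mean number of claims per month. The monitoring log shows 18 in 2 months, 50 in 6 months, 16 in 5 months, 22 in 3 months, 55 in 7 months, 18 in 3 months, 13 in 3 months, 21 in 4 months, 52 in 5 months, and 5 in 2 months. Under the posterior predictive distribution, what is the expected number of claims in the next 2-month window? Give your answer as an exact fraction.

Total count: 18 + 50 + 16 + 22 + 55 + 18 + 13 + 21 + 52 + 5 = 270.
Total exposure: 2 + 6 + 5 + 3 + 7 + 3 + 3 + 4 + 5 + 2 = 40 months.
Posterior: α' = 3 + 270 = 273, β' = 9 + 40 = 49.
Predictive mean over a 2-month window = T·E[λ|data] = 2·273/49 = 78/7.

78/7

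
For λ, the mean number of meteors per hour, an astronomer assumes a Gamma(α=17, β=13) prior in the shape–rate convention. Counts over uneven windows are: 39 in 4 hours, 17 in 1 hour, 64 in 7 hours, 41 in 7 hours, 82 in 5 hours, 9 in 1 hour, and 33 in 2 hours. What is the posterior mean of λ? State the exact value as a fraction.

151/20

Total count: 39 + 17 + 64 + 41 + 82 + 9 + 33 = 285.
Total exposure: 4 + 1 + 7 + 7 + 5 + 1 + 2 = 27 hours.
Gamma(α, β) with Poisson data over total exposure Σt gives posterior Gamma(α+Σx, β+Σt) = Gamma(302, 40).
Posterior mean = α'/β' = 302/40 = 151/20.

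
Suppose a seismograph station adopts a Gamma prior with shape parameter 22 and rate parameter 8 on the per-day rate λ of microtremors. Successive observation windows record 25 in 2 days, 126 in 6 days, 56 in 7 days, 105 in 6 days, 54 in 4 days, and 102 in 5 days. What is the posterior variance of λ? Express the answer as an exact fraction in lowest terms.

245/722

Total count: 25 + 126 + 56 + 105 + 54 + 102 = 468.
Total exposure: 2 + 6 + 7 + 6 + 4 + 5 = 30 days.
Posterior: α' = 22 + 468 = 490, β' = 8 + 30 = 38.
Posterior variance = α'/β'² = 490/1444 = 245/722.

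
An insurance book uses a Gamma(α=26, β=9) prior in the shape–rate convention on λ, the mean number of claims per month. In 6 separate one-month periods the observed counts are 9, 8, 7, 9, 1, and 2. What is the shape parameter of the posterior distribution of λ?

62

Total count: 9 + 8 + 7 + 9 + 1 + 2 = 36.
Total exposure: 6 months.
Gamma(α, β) with Poisson data over total exposure Σt gives posterior Gamma(α+Σx, β+Σt) = Gamma(62, 15).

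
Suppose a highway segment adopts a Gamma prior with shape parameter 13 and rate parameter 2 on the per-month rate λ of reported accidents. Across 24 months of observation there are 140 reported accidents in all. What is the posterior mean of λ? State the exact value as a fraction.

153/26

Total count 140 over total exposure 24 months.
Gamma(α, β) with Poisson data over total exposure Σt gives posterior Gamma(α+Σx, β+Σt) = Gamma(153, 26).
Posterior mean = α'/β' = 153/26.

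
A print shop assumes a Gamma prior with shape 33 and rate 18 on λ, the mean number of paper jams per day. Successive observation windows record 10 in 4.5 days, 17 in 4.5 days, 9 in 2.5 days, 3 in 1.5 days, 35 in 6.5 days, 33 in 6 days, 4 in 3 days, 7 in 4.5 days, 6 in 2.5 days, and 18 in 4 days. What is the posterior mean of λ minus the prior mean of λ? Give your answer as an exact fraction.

Total count: 10 + 17 + 9 + 3 + 35 + 33 + 4 + 7 + 6 + 18 = 142.
Total exposure: 4.5 + 4.5 + 2.5 + 1.5 + 6.5 + 6 + 3 + 4.5 + 2.5 + 4 = 39.5 days.
The Gamma prior is conjugate for the Poisson rate, so λ | data ~ Gamma(33+142, 18+39.5) = Gamma(175, 115/2).
Posterior mean = 175/(115/2) = 70/23; prior mean = 33/18 = 11/6. Difference = 70/23 − 11/6 = 167/138.

167/138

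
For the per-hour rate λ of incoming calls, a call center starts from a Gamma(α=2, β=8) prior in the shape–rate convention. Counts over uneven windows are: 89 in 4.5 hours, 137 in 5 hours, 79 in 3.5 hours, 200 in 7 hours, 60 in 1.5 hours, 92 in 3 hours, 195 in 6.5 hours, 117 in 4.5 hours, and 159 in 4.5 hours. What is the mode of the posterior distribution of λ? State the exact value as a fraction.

1129/48

Total count: 89 + 137 + 79 + 200 + 60 + 92 + 195 + 117 + 159 = 1128.
Total exposure: 4.5 + 5 + 3.5 + 7 + 1.5 + 3 + 6.5 + 4.5 + 4.5 = 40 hours.
Posterior: α' = 2 + 1128 = 1130, β' = 8 + 40 = 48.
Posterior mode = (α'−1)/β' = 1129/48.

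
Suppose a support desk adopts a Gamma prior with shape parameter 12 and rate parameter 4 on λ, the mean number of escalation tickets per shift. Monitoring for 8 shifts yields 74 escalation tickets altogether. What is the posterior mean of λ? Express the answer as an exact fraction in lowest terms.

43/6

Total count 74 over total exposure 8 shifts.
Posterior: α' = 12 + 74 = 86, β' = 4 + 8 = 12.
Posterior mean = α'/β' = 86/12 = 43/6.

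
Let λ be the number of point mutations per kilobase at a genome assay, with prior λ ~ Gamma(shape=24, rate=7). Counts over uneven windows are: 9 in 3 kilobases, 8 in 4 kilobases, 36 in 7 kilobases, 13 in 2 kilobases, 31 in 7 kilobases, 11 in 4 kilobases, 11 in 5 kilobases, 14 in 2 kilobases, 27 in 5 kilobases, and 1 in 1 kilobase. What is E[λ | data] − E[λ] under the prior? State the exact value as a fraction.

Total count: 9 + 8 + 36 + 13 + 31 + 11 + 11 + 14 + 27 + 1 = 161.
Total exposure: 3 + 4 + 7 + 2 + 7 + 4 + 5 + 2 + 5 + 1 = 40 kilobases.
Posterior: α' = 24 + 161 = 185, β' = 7 + 40 = 47.
Posterior mean = 185/47 = 185/47; prior mean = 24/7 = 24/7. Difference = 185/47 − 24/7 = 167/329.

167/329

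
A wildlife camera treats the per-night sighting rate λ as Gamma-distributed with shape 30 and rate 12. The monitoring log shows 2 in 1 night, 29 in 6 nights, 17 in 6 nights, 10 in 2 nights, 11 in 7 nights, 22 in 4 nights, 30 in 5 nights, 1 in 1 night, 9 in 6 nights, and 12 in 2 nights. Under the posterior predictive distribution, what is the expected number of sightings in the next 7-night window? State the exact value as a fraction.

Total count: 2 + 29 + 17 + 10 + 11 + 22 + 30 + 1 + 9 + 12 = 143.
Total exposure: 1 + 6 + 6 + 2 + 7 + 4 + 5 + 1 + 6 + 2 = 40 nights.
Posterior: α' = 30 + 143 = 173, β' = 12 + 40 = 52.
Predictive mean over a 7-night window = T·E[λ|data] = 7·173/52 = 1211/52.

1211/52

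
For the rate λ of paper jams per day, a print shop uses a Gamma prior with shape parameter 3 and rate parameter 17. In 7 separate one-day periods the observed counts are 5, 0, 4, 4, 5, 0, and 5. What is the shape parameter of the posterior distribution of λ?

26

Total count: 5 + 0 + 4 + 4 + 5 + 0 + 5 = 23.
Total exposure: 7 days.
By Gamma–Poisson conjugacy, the posterior is Gamma(α + Σx, β + Σt) = Gamma(3 + 23, 17 + 7) = Gamma(26, 24).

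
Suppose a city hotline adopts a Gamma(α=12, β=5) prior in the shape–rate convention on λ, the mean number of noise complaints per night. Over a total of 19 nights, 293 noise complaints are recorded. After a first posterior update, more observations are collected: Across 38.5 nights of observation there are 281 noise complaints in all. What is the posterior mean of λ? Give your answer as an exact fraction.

Total count 293 over total exposure 19 nights.
After the first batch: Gamma(12 + 293, 5 + 19) = Gamma(305, 24).
Total count 281 over total exposure 38.5 nights.
After the second batch: Gamma(305 + 281, 24 + 38.5) = Gamma(586, 125/2).
Posterior mean = α'/β' = 586/(125/2) = 1172/125.

1172/125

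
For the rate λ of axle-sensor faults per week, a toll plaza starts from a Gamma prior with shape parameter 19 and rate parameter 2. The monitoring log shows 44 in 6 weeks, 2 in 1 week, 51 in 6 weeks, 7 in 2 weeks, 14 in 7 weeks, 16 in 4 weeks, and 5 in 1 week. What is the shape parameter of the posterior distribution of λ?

Total count: 44 + 2 + 51 + 7 + 14 + 16 + 5 = 139.
Total exposure: 6 + 1 + 6 + 2 + 7 + 4 + 1 = 27 weeks.
The Gamma prior is conjugate for the Poisson rate, so λ | data ~ Gamma(19+139, 2+27) = Gamma(158, 29).

158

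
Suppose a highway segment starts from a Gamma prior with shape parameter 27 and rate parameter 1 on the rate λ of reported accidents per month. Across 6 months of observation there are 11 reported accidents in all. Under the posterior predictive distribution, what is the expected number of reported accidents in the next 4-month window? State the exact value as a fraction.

152/7

Total count 11 over total exposure 6 months.
Conjugate update: add total count to the shape and total exposure to the rate, giving Gamma(38, 7).
Predictive mean over a 4-month window = T·E[λ|data] = 4·38/7 = 152/7.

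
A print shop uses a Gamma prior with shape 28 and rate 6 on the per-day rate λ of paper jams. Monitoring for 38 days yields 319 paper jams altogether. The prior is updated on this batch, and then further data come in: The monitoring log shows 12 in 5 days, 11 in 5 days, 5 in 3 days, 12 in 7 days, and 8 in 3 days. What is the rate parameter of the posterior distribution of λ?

67

Total count 319 over total exposure 38 days.
After the first batch: Gamma(28 + 319, 6 + 38) = Gamma(347, 44).
Total count: 12 + 11 + 5 + 12 + 8 = 48.
Total exposure: 5 + 5 + 3 + 7 + 3 = 23 days.
After the second batch: Gamma(347 + 48, 44 + 23) = Gamma(395, 67).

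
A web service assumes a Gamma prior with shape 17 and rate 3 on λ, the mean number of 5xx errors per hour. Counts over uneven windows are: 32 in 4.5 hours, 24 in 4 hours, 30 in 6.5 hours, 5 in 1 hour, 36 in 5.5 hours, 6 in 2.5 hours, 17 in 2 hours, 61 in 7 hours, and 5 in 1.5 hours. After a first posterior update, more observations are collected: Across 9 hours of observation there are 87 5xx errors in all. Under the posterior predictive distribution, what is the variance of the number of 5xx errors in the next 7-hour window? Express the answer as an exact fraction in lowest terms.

479360/8649

Total count: 32 + 24 + 30 + 5 + 36 + 6 + 17 + 61 + 5 = 216.
Total exposure: 4.5 + 4 + 6.5 + 1 + 5.5 + 2.5 + 2 + 7 + 1.5 = 34.5 hours.
After the first batch: Gamma(17 + 216, 3 + 34.5) = Gamma(233, 75/2).
Total count 87 over total exposure 9 hours.
After the second batch: Gamma(233 + 87, 75/2 + 9) = Gamma(320, 93/2).
The posterior predictive for a window of length T is Negative Binomial with variance T·α'·(β'+T)/β'² = 7·320·(107/2)/(8649/4) = 479360/8649.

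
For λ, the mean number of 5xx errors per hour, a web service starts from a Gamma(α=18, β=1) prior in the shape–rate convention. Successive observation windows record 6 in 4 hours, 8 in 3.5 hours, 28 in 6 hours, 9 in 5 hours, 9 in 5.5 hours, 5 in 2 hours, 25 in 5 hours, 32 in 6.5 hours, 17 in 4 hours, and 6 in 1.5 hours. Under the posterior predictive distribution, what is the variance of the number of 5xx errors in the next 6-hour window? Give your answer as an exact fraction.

Total count: 6 + 8 + 28 + 9 + 9 + 5 + 25 + 32 + 17 + 6 = 145.
Total exposure: 4 + 3.5 + 6 + 5 + 5.5 + 2 + 5 + 6.5 + 4 + 1.5 = 43 hours.
The Gamma prior is conjugate for the Poisson rate, so λ | data ~ Gamma(18+145, 1+43) = Gamma(163, 44).
The posterior predictive for a window of length T is Negative Binomial with variance T·α'·(β'+T)/β'² = 6·163·50/1936 = 12225/484.

12225/484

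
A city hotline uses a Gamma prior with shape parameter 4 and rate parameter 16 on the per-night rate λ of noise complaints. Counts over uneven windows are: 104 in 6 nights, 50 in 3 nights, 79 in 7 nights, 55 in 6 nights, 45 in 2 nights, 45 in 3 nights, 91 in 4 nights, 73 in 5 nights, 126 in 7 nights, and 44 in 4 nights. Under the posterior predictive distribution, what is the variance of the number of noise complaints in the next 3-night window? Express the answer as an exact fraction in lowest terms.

15752/441

Total count: 104 + 50 + 79 + 55 + 45 + 45 + 91 + 73 + 126 + 44 = 712.
Total exposure: 6 + 3 + 7 + 6 + 2 + 3 + 4 + 5 + 7 + 4 = 47 nights.
Conjugate update: add total count to the shape and total exposure to the rate, giving Gamma(716, 63).
The posterior predictive for a window of length T is Negative Binomial with variance T·α'·(β'+T)/β'² = 3·716·66/3969 = 15752/441.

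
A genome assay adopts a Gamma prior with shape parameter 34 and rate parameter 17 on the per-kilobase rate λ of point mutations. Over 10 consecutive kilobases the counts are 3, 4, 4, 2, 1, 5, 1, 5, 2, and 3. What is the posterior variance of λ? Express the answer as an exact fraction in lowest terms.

64/729

Total count: 3 + 4 + 4 + 2 + 1 + 5 + 1 + 5 + 2 + 3 = 30.
Total exposure: 10 kilobases.
Gamma(α, β) with Poisson data over total exposure Σt gives posterior Gamma(α+Σx, β+Σt) = Gamma(64, 27).
Posterior variance = α'/β'² = 64/729.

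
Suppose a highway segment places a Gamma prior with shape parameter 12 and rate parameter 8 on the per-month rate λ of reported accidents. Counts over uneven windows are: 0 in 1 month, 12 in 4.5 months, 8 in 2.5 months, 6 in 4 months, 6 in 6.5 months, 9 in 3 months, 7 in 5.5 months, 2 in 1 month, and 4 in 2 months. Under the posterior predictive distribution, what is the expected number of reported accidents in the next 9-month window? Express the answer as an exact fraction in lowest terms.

297/19

Total count: 0 + 12 + 8 + 6 + 6 + 9 + 7 + 2 + 4 = 54.
Total exposure: 1 + 4.5 + 2.5 + 4 + 6.5 + 3 + 5.5 + 1 + 2 = 30 months.
By Gamma–Poisson conjugacy, the posterior is Gamma(α + Σx, β + Σt) = Gamma(12 + 54, 8 + 30) = Gamma(66, 38).
Predictive mean over a 9-month window = T·E[λ|data] = 9·66/38 = 297/19.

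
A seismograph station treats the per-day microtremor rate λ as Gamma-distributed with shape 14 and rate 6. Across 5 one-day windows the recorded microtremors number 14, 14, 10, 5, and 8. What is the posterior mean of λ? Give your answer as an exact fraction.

65/11

Total count: 14 + 14 + 10 + 5 + 8 = 51.
Total exposure: 5 days.
Gamma(α, β) with Poisson data over total exposure Σt gives posterior Gamma(α+Σx, β+Σt) = Gamma(65, 11).
Posterior mean = α'/β' = 65/11.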